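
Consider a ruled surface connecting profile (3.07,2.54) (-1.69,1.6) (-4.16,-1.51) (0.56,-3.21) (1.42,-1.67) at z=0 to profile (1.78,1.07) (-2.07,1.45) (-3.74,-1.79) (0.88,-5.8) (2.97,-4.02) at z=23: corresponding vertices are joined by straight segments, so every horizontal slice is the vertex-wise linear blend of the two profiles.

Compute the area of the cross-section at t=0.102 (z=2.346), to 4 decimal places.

Area at t=0.102: 23.4611

Cross-section at t=0.102: each vertex is (1-t)·p0[i] + t·p1[i].
  v1: (1-0.102)·(3.07,2.54) + 0.102·(1.78,1.07) = (2.9384,2.3901)
  v2: (1-0.102)·(-1.69,1.6) + 0.102·(-2.07,1.45) = (-1.7288,1.5847)
  v3: (1-0.102)·(-4.16,-1.51) + 0.102·(-3.74,-1.79) = (-4.1172,-1.5386)
  v4: (1-0.102)·(0.56,-3.21) + 0.102·(0.88,-5.8) = (0.5926,-3.4742)
  v5: (1-0.102)·(1.42,-1.67) + 0.102·(2.97,-4.02) = (1.5781,-1.9097)
Shoelace sum Σ(x_i·y_{i+1} − x_{i+1}·y_i):
  i=1: 2.9384·1.5847 − -1.7288·2.3901 = +8.7884 (running +8.7884)
  i=2: -1.7288·-1.5386 − -4.1172·1.5847 = +9.1843 (running +17.9726)
  i=3: -4.1172·-3.4742 − 0.5926·-1.5386 = +15.2156 (running +33.1882)
  i=4: 0.5926·-1.9097 − 1.5781·-3.4742 = +4.3508 (running +37.5390)
  i=5: 1.5781·2.3901 − 2.9384·-1.9097 = +9.3833 (running +46.9223)
Area = |Σ|/2 = |46.9223|/2 = 23.4611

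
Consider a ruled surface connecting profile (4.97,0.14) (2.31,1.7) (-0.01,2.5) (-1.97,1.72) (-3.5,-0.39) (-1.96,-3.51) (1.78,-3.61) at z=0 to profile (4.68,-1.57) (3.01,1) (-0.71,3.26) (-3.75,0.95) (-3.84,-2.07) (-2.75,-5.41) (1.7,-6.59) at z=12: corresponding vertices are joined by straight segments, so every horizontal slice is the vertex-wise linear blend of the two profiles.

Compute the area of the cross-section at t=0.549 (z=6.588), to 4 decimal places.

Cross-section at t=0.549: each vertex is (1-t)·p0[i] + t·p1[i].
  v1: (1-0.549)·(4.97,0.14) + 0.549·(4.68,-1.57) = (4.8108,-0.7988)
  v2: (1-0.549)·(2.31,1.7) + 0.549·(3.01,1) = (2.6943,1.3157)
  v3: (1-0.549)·(-0.01,2.5) + 0.549·(-0.71,3.26) = (-0.3943,2.9172)
  v4: (1-0.549)·(-1.97,1.72) + 0.549·(-3.75,0.95) = (-2.9472,1.2973)
  v5: (1-0.549)·(-3.5,-0.39) + 0.549·(-3.84,-2.07) = (-3.6867,-1.3123)
  v6: (1-0.549)·(-1.96,-3.51) + 0.549·(-2.75,-5.41) = (-2.3937,-4.5531)
  v7: (1-0.549)·(1.78,-3.61) + 0.549·(1.7,-6.59) = (1.7361,-5.2460)
Shoelace sum Σ(x_i·y_{i+1} − x_{i+1}·y_i):
  i=1: 4.8108·1.3157 − 2.6943·-0.7988 = +8.4817 (running +8.4817)
  i=2: 2.6943·2.9172 − -0.3943·1.3157 = +8.3787 (running +16.8604)
  i=3: -0.3943·1.2973 − -2.9472·2.9172 = +8.0862 (running +24.9467)
  i=4: -2.9472·-1.3123 − -3.6867·1.2973 = +8.6503 (running +33.5970)
  i=5: -3.6867·-4.5531 − -2.3937·-1.3123 = +13.6444 (running +47.2414)
  i=6: -2.3937·-5.2460 − 1.7361·-4.5531 = +20.4620 (running +67.7034)
  i=7: 1.7361·-0.7988 − 4.8108·-5.2460 = +23.8507 (running +91.5541)
Area = |Σ|/2 = |91.5541|/2 = 45.7771

Area at t=0.549: 45.7771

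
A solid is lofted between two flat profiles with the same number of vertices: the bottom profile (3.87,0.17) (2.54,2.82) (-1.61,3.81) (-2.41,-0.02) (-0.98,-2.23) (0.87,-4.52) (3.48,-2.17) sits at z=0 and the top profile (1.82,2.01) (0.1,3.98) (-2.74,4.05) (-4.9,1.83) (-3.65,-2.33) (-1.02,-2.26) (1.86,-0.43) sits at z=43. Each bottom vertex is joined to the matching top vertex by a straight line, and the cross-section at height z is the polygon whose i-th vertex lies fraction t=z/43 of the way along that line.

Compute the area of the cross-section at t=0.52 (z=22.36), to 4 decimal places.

Cross-section at t=0.52: each vertex is (1-t)·p0[i] + t·p1[i].
  v1: (1-0.52)·(3.87,0.17) + 0.52·(1.82,2.01) = (2.8040,1.1268)
  v2: (1-0.52)·(2.54,2.82) + 0.52·(0.1,3.98) = (1.2712,3.4232)
  v3: (1-0.52)·(-1.61,3.81) + 0.52·(-2.74,4.05) = (-2.1976,3.9348)
  v4: (1-0.52)·(-2.41,-0.02) + 0.52·(-4.9,1.83) = (-3.7048,0.9420)
  v5: (1-0.52)·(-0.98,-2.23) + 0.52·(-3.65,-2.33) = (-2.3684,-2.2820)
  v6: (1-0.52)·(0.87,-4.52) + 0.52·(-1.02,-2.26) = (-0.1128,-3.3448)
  v7: (1-0.52)·(3.48,-2.17) + 0.52·(1.86,-0.43) = (2.6376,-1.2652)
Shoelace sum Σ(x_i·y_{i+1} − x_{i+1}·y_i):
  i=1: 2.8040·3.4232 − 1.2712·1.1268 = +8.1663 (running +8.1663)
  i=2: 1.2712·3.9348 − -2.1976·3.4232 = +12.5247 (running +20.6910)
  i=3: -2.1976·0.9420 − -3.7048·3.9348 = +12.5075 (running +33.1985)
  i=4: -3.7048·-2.2820 − -2.3684·0.9420 = +10.6854 (running +43.8839)
  i=5: -2.3684·-3.3448 − -0.1128·-2.2820 = +7.6644 (running +51.5483)
  i=6: -0.1128·-1.2652 − 2.6376·-3.3448 = +8.9650 (running +60.5133)
  i=7: 2.6376·1.1268 − 2.8040·-1.2652 = +6.5197 (running +67.0329)
Area = |Σ|/2 = |67.0329|/2 = 33.5165

Area at t=0.52: 33.5165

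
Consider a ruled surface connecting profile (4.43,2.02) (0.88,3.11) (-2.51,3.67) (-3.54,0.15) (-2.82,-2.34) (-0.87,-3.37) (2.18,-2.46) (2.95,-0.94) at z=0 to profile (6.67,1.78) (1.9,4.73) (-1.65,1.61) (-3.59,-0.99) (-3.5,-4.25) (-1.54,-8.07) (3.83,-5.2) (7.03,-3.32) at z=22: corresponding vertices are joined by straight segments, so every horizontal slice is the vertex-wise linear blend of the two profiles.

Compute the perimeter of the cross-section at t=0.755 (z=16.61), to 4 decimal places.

Cross-section at t=0.755: each vertex is (1-t)·p0[i] + t·p1[i].
  v1: (1-0.755)·(4.43,2.02) + 0.755·(6.67,1.78) = (6.1212,1.8388)
  v2: (1-0.755)·(0.88,3.11) + 0.755·(1.9,4.73) = (1.6501,4.3331)
  v3: (1-0.755)·(-2.51,3.67) + 0.755·(-1.65,1.61) = (-1.8607,2.1147)
  v4: (1-0.755)·(-3.54,0.15) + 0.755·(-3.59,-0.99) = (-3.5777,-0.7107)
  v5: (1-0.755)·(-2.82,-2.34) + 0.755·(-3.5,-4.25) = (-3.3334,-3.7820)
  v6: (1-0.755)·(-0.87,-3.37) + 0.755·(-1.54,-8.07) = (-1.3759,-6.9185)
  v7: (1-0.755)·(2.18,-2.46) + 0.755·(3.83,-5.2) = (3.4258,-4.5287)
  v8: (1-0.755)·(2.95,-0.94) + 0.755·(7.03,-3.32) = (6.0304,-2.7369)
Perimeter = Σ |v_{i+1} − v_i|:
  edge 1→2: √(-4.4711² + 2.4943²) = 5.1198 (running 5.1198)
  edge 2→3: √(-3.5108² + -2.2184²) = 4.1530 (running 9.2727)
  edge 3→4: √(-1.7171² + -2.8254²) = 3.3062 (running 12.5790)
  edge 4→5: √(0.2443² + -3.0713²) = 3.0811 (running 15.6600)
  edge 5→6: √(1.9576² + -3.1364²) = 3.6972 (running 19.3572)
  edge 6→7: √(4.8016² + 2.3898²) = 5.3634 (running 24.7207)
  edge 7→8: √(2.6046² + 1.7918²) = 3.1614 (running 27.8821)
  edge 8→1: √(0.0908² + 4.5757²) = 4.5766 (running 32.4587)
Perimeter = 32.4587

Perimeter at t=0.755: 32.4587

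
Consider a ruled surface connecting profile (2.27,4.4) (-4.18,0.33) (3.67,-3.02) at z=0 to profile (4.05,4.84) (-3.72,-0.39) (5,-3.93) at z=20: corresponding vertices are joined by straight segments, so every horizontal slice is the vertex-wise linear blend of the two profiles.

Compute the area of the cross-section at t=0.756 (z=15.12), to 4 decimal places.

Area at t=0.756: 34.0539

Cross-section at t=0.756: each vertex is (1-t)·p0[i] + t·p1[i].
  v1: (1-0.756)·(2.27,4.4) + 0.756·(4.05,4.84) = (3.6157,4.7326)
  v2: (1-0.756)·(-4.18,0.33) + 0.756·(-3.72,-0.39) = (-3.8322,-0.2143)
  v3: (1-0.756)·(3.67,-3.02) + 0.756·(5,-3.93) = (4.6755,-3.7080)
Shoelace sum Σ(x_i·y_{i+1} − x_{i+1}·y_i):
  i=1: 3.6157·-0.2143 − -3.8322·4.7326 = +17.3617 (running +17.3617)
  i=2: -3.8322·-3.7080 − 4.6755·-0.2143 = +15.2118 (running +32.5735)
  i=3: 4.6755·4.7326 − 3.6157·-3.7080 = +35.5342 (running +68.1077)
Area = |Σ|/2 = |68.1077|/2 = 34.0539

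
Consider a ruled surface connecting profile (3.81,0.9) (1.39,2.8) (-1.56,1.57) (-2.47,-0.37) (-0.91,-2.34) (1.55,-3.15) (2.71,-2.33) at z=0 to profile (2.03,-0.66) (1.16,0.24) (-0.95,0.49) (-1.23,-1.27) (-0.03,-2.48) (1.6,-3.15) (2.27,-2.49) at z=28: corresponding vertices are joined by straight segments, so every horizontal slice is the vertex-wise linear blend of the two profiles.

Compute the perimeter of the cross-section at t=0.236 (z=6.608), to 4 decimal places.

Perimeter at t=0.236: 16.5996

Cross-section at t=0.236: each vertex is (1-t)·p0[i] + t·p1[i].
  v1: (1-0.236)·(3.81,0.9) + 0.236·(2.03,-0.66) = (3.3899,0.5318)
  v2: (1-0.236)·(1.39,2.8) + 0.236·(1.16,0.24) = (1.3357,2.1958)
  v3: (1-0.236)·(-1.56,1.57) + 0.236·(-0.95,0.49) = (-1.4160,1.3151)
  v4: (1-0.236)·(-2.47,-0.37) + 0.236·(-1.23,-1.27) = (-2.1774,-0.5824)
  v5: (1-0.236)·(-0.91,-2.34) + 0.236·(-0.03,-2.48) = (-0.7023,-2.3730)
  v6: (1-0.236)·(1.55,-3.15) + 0.236·(1.6,-3.15) = (1.5618,-3.1500)
  v7: (1-0.236)·(2.71,-2.33) + 0.236·(2.27,-2.49) = (2.6062,-2.3678)
Perimeter = Σ |v_{i+1} − v_i|:
  edge 1→2: √(-2.0542² + 1.6640²) = 2.6436 (running 2.6436)
  edge 2→3: √(-2.7518² + -0.8807²) = 2.8893 (running 5.5329)
  edge 3→4: √(-0.7613² + -1.8975²) = 2.0446 (running 7.5774)
  edge 4→5: √(1.4750² + -1.7906²) = 2.3199 (running 9.8974)
  edge 5→6: √(2.2641² + -0.7770²) = 2.3937 (running 12.2911)
  edge 6→7: √(1.0444² + 0.7822²) = 1.3048 (running 13.5959)
  edge 7→1: √(0.7838² + 2.8996²) = 3.0037 (running 16.5996)
Perimeter = 16.5996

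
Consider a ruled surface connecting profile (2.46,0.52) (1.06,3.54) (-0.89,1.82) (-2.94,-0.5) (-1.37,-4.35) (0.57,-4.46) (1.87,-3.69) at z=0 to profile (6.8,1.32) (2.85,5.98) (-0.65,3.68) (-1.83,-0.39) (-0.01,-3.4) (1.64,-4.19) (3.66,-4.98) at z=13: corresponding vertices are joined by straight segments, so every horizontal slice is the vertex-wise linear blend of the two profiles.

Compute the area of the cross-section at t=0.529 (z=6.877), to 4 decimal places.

Area at t=0.529: 41.9594

Cross-section at t=0.529: each vertex is (1-t)·p0[i] + t·p1[i].
  v1: (1-0.529)·(2.46,0.52) + 0.529·(6.8,1.32) = (4.7559,0.9432)
  v2: (1-0.529)·(1.06,3.54) + 0.529·(2.85,5.98) = (2.0069,4.8308)
  v3: (1-0.529)·(-0.89,1.82) + 0.529·(-0.65,3.68) = (-0.7630,2.8039)
  v4: (1-0.529)·(-2.94,-0.5) + 0.529·(-1.83,-0.39) = (-2.3528,-0.4418)
  v5: (1-0.529)·(-1.37,-4.35) + 0.529·(-0.01,-3.4) = (-0.6506,-3.8474)
  v6: (1-0.529)·(0.57,-4.46) + 0.529·(1.64,-4.19) = (1.1360,-4.3172)
  v7: (1-0.529)·(1.87,-3.69) + 0.529·(3.66,-4.98) = (2.8169,-4.3724)
Shoelace sum Σ(x_i·y_{i+1} − x_{i+1}·y_i):
  i=1: 4.7559·4.8308 − 2.0069·0.9432 = +21.0815 (running +21.0815)
  i=2: 2.0069·2.8039 − -0.7630·4.8308 = +9.3133 (running +30.3948)
  i=3: -0.7630·-0.4418 − -2.3528·2.8039 = +6.9343 (running +37.3291)
  i=4: -2.3528·-3.8474 − -0.6506·-0.4418 = +8.7649 (running +46.0940)
  i=5: -0.6506·-4.3172 − 1.1360·-3.8474 = +7.1794 (running +53.2734)
  i=6: 1.1360·-4.3724 − 2.8169·-4.3172 = +7.1939 (running +60.4673)
  i=7: 2.8169·0.9432 − 4.7559·-4.3724 = +23.4515 (running +83.9187)
Area = |Σ|/2 = |83.9187|/2 = 41.9594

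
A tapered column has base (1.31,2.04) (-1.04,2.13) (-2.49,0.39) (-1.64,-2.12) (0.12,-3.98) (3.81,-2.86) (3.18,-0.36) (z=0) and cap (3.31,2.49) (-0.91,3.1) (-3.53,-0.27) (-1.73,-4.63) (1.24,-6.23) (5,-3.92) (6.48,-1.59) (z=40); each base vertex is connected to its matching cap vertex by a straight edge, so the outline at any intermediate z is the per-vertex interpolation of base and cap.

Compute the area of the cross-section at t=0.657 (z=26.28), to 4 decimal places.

Area at t=0.657: 46.9663

Cross-section at t=0.657: each vertex is (1-t)·p0[i] + t·p1[i].
  v1: (1-0.657)·(1.31,2.04) + 0.657·(3.31,2.49) = (2.6240,2.3357)
  v2: (1-0.657)·(-1.04,2.13) + 0.657·(-0.91,3.1) = (-0.9546,2.7673)
  v3: (1-0.657)·(-2.49,0.39) + 0.657·(-3.53,-0.27) = (-3.1733,-0.0436)
  v4: (1-0.657)·(-1.64,-2.12) + 0.657·(-1.73,-4.63) = (-1.6991,-3.7691)
  v5: (1-0.657)·(0.12,-3.98) + 0.657·(1.24,-6.23) = (0.8558,-5.4582)
  v6: (1-0.657)·(3.81,-2.86) + 0.657·(5,-3.92) = (4.5918,-3.5564)
  v7: (1-0.657)·(3.18,-0.36) + 0.657·(6.48,-1.59) = (5.3481,-1.1681)
Shoelace sum Σ(x_i·y_{i+1} − x_{i+1}·y_i):
  i=1: 2.6240·2.7673 − -0.9546·2.3357 = +9.4910 (running +9.4910)
  i=2: -0.9546·-0.0436 − -3.1733·2.7673 = +8.8230 (running +18.3140)
  i=3: -3.1733·-3.7691 − -1.6991·-0.0436 = +11.8862 (running +30.2002)
  i=4: -1.6991·-5.4582 − 0.8558·-3.7691 = +12.5000 (running +42.7002)
  i=5: 0.8558·-3.5564 − 4.5918·-5.4582 = +22.0196 (running +64.7198)
  i=6: 4.5918·-1.1681 − 5.3481·-3.5564 = +13.6563 (running +78.3761)
  i=7: 5.3481·2.3357 − 2.6240·-1.1681 = +15.5564 (running +93.9325)
Area = |Σ|/2 = |93.9325|/2 = 46.9663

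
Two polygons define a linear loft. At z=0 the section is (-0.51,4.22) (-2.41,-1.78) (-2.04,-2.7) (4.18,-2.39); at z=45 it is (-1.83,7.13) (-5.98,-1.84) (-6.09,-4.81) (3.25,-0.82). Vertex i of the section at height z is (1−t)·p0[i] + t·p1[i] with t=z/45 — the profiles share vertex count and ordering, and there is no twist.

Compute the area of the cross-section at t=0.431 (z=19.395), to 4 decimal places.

Cross-section at t=0.431: each vertex is (1-t)·p0[i] + t·p1[i].
  v1: (1-0.431)·(-0.51,4.22) + 0.431·(-1.83,7.13) = (-1.0789,5.4742)
  v2: (1-0.431)·(-2.41,-1.78) + 0.431·(-5.98,-1.84) = (-3.9487,-1.8059)
  v3: (1-0.431)·(-2.04,-2.7) + 0.431·(-6.09,-4.81) = (-3.7855,-3.6094)
  v4: (1-0.431)·(4.18,-2.39) + 0.431·(3.25,-0.82) = (3.7792,-1.7133)
Shoelace sum Σ(x_i·y_{i+1} − x_{i+1}·y_i):
  i=1: -1.0789·-1.8059 − -3.9487·5.4742 = +23.5642 (running +23.5642)
  i=2: -3.9487·-3.6094 − -3.7855·-1.8059 = +7.4162 (running +30.9804)
  i=3: -3.7855·-1.7133 − 3.7792·-3.6094 = +20.1265 (running +51.1069)
  i=4: 3.7792·5.4742 − -1.0789·-1.7133 = +18.8394 (running +69.9463)
Area = |Σ|/2 = |69.9463|/2 = 34.9732

Area at t=0.431: 34.9732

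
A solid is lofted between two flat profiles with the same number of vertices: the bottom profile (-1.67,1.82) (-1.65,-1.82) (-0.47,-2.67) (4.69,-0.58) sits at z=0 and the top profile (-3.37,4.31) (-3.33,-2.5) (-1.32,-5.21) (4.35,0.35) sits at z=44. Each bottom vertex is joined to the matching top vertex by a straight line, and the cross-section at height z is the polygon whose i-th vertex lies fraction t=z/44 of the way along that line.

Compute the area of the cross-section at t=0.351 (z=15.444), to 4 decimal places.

Cross-section at t=0.351: each vertex is (1-t)·p0[i] + t·p1[i].
  v1: (1-0.351)·(-1.67,1.82) + 0.351·(-3.37,4.31) = (-2.2667,2.6940)
  v2: (1-0.351)·(-1.65,-1.82) + 0.351·(-3.33,-2.5) = (-2.2397,-2.0587)
  v3: (1-0.351)·(-0.47,-2.67) + 0.351·(-1.32,-5.21) = (-0.7683,-3.5615)
  v4: (1-0.351)·(4.69,-0.58) + 0.351·(4.35,0.35) = (4.5707,-0.2536)
Shoelace sum Σ(x_i·y_{i+1} − x_{i+1}·y_i):
  i=1: -2.2667·-2.0587 − -2.2397·2.6940 = +10.7001 (running +10.7001)
  i=2: -2.2397·-3.5615 − -0.7683·-2.0587 = +6.3949 (running +17.0950)
  i=3: -0.7683·-0.2536 − 4.5707·-3.5615 = +16.4734 (running +33.5684)
  i=4: 4.5707·2.6940 − -2.2667·-0.2536 = +11.7385 (running +45.3070)
Area = |Σ|/2 = |45.3070|/2 = 22.6535

Area at t=0.351: 22.6535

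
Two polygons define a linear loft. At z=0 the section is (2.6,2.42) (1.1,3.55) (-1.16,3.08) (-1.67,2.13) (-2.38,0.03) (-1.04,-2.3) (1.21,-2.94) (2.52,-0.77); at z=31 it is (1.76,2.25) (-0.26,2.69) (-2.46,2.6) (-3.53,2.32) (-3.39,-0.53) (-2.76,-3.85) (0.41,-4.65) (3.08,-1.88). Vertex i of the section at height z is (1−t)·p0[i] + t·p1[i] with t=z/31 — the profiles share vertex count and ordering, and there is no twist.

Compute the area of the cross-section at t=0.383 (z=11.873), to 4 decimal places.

Cross-section at t=0.383: each vertex is (1-t)·p0[i] + t·p1[i].
  v1: (1-0.383)·(2.6,2.42) + 0.383·(1.76,2.25) = (2.2783,2.3549)
  v2: (1-0.383)·(1.1,3.55) + 0.383·(-0.26,2.69) = (0.5791,3.2206)
  v3: (1-0.383)·(-1.16,3.08) + 0.383·(-2.46,2.6) = (-1.6579,2.8962)
  v4: (1-0.383)·(-1.67,2.13) + 0.383·(-3.53,2.32) = (-2.3824,2.2028)
  v5: (1-0.383)·(-2.38,0.03) + 0.383·(-3.39,-0.53) = (-2.7668,-0.1845)
  v6: (1-0.383)·(-1.04,-2.3) + 0.383·(-2.76,-3.85) = (-1.6988,-2.8937)
  v7: (1-0.383)·(1.21,-2.94) + 0.383·(0.41,-4.65) = (0.9036,-3.5949)
  v8: (1-0.383)·(2.52,-0.77) + 0.383·(3.08,-1.88) = (2.7345,-1.1951)
Shoelace sum Σ(x_i·y_{i+1} − x_{i+1}·y_i):
  i=1: 2.2783·3.2206 − 0.5791·2.3549 = +5.9737 (running +5.9737)
  i=2: 0.5791·2.8962 − -1.6579·3.2206 = +7.0167 (running +12.9904)
  i=3: -1.6579·2.2028 − -2.3824·2.8962 = +3.2478 (running +16.2382)
  i=4: -2.3824·-0.1845 − -2.7668·2.2028 = +6.5342 (running +22.7724)
  i=5: -2.7668·-2.8937 − -1.6988·-0.1845 = +7.6929 (running +30.4652)
  i=6: -1.6988·-3.5949 − 0.9036·-2.8937 = +8.7216 (running +39.1868)
  i=7: 0.9036·-1.1951 − 2.7345·-3.5949 = +8.7503 (running +47.9372)
  i=8: 2.7345·2.3549 − 2.2783·-1.1951 = +9.1622 (running +57.0994)
Area = |Σ|/2 = |57.0994|/2 = 28.5497

Area at t=0.383: 28.5497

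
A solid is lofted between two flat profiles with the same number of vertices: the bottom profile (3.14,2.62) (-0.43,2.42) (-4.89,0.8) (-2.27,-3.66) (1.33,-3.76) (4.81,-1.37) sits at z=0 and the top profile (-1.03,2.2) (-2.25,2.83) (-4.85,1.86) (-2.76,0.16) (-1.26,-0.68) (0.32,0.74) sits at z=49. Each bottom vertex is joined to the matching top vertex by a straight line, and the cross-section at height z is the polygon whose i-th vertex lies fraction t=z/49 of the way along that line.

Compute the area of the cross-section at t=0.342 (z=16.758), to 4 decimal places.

Area at t=0.342: 29.0016

Cross-section at t=0.342: each vertex is (1-t)·p0[i] + t·p1[i].
  v1: (1-0.342)·(3.14,2.62) + 0.342·(-1.03,2.2) = (1.7139,2.4764)
  v2: (1-0.342)·(-0.43,2.42) + 0.342·(-2.25,2.83) = (-1.0524,2.5602)
  v3: (1-0.342)·(-4.89,0.8) + 0.342·(-4.85,1.86) = (-4.8763,1.1625)
  v4: (1-0.342)·(-2.27,-3.66) + 0.342·(-2.76,0.16) = (-2.4376,-2.3536)
  v5: (1-0.342)·(1.33,-3.76) + 0.342·(-1.26,-0.68) = (0.4442,-2.7066)
  v6: (1-0.342)·(4.81,-1.37) + 0.342·(0.32,0.74) = (3.2744,-0.6484)
Shoelace sum Σ(x_i·y_{i+1} − x_{i+1}·y_i):
  i=1: 1.7139·2.5602 − -1.0524·2.4764 = +6.9941 (running +6.9941)
  i=2: -1.0524·1.1625 − -4.8763·2.5602 = +11.2610 (running +18.2550)
  i=3: -4.8763·-2.3536 − -2.4376·1.1625 = +14.3104 (running +32.5655)
  i=4: -2.4376·-2.7066 − 0.4442·-2.3536 = +7.6431 (running +40.2086)
  i=5: 0.4442·-0.6484 − 3.2744·-2.7066 = +8.5747 (running +48.7833)
  i=6: 3.2744·2.4764 − 1.7139·-0.6484 = +9.2199 (running +58.0032)
Area = |Σ|/2 = |58.0032|/2 = 29.0016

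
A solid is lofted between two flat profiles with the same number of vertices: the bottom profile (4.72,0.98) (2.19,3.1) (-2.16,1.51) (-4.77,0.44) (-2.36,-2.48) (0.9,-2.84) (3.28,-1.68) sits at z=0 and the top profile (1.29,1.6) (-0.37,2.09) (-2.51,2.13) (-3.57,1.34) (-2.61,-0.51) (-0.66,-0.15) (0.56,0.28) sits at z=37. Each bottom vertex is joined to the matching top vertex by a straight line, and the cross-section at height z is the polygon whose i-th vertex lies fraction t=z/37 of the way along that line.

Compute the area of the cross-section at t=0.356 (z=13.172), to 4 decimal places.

Area at t=0.356: 23.6705

Cross-section at t=0.356: each vertex is (1-t)·p0[i] + t·p1[i].
  v1: (1-0.356)·(4.72,0.98) + 0.356·(1.29,1.6) = (3.4989,1.2007)
  v2: (1-0.356)·(2.19,3.1) + 0.356·(-0.37,2.09) = (1.2786,2.7404)
  v3: (1-0.356)·(-2.16,1.51) + 0.356·(-2.51,2.13) = (-2.2846,1.7307)
  v4: (1-0.356)·(-4.77,0.44) + 0.356·(-3.57,1.34) = (-4.3428,0.7604)
  v5: (1-0.356)·(-2.36,-2.48) + 0.356·(-2.61,-0.51) = (-2.4490,-1.7787)
  v6: (1-0.356)·(0.9,-2.84) + 0.356·(-0.66,-0.15) = (0.3446,-1.8824)
  v7: (1-0.356)·(3.28,-1.68) + 0.356·(0.56,0.28) = (2.3117,-0.9822)
Shoelace sum Σ(x_i·y_{i+1} − x_{i+1}·y_i):
  i=1: 3.4989·2.7404 − 1.2786·1.2007 = +8.0533 (running +8.0533)
  i=2: 1.2786·1.7307 − -2.2846·2.7404 = +8.4738 (running +16.5271)
  i=3: -2.2846·0.7604 − -4.3428·1.7307 = +5.7790 (running +22.3060)
  i=4: -4.3428·-1.7787 − -2.4490·0.7604 = +9.5867 (running +31.8927)
  i=5: -2.4490·-1.8824 − 0.3446·-1.7787 = +5.2229 (running +37.1156)
  i=6: 0.3446·-0.9822 − 2.3117·-1.8824 = +4.0129 (running +41.1285)
  i=7: 2.3117·1.2007 − 3.4989·-0.9822 = +6.2125 (running +47.3410)
Area = |Σ|/2 = |47.3410|/2 = 23.6705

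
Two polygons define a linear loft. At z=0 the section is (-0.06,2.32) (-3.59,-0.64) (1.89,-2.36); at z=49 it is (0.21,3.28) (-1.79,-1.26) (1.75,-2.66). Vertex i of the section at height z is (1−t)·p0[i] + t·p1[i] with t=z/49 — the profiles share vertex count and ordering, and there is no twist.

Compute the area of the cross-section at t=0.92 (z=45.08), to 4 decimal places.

Area at t=0.92: 9.6674

Cross-section at t=0.92: each vertex is (1-t)·p0[i] + t·p1[i].
  v1: (1-0.92)·(-0.06,2.32) + 0.92·(0.21,3.28) = (0.1884,3.2032)
  v2: (1-0.92)·(-3.59,-0.64) + 0.92·(-1.79,-1.26) = (-1.9340,-1.2104)
  v3: (1-0.92)·(1.89,-2.36) + 0.92·(1.75,-2.66) = (1.7612,-2.6360)
Shoelace sum Σ(x_i·y_{i+1} − x_{i+1}·y_i):
  i=1: 0.1884·-1.2104 − -1.9340·3.2032 = +5.9669 (running +5.9669)
  i=2: -1.9340·-2.6360 − 1.7612·-1.2104 = +7.2298 (running +13.1967)
  i=3: 1.7612·3.2032 − 0.1884·-2.6360 = +6.1381 (running +19.3348)
Area = |Σ|/2 = |19.3348|/2 = 9.6674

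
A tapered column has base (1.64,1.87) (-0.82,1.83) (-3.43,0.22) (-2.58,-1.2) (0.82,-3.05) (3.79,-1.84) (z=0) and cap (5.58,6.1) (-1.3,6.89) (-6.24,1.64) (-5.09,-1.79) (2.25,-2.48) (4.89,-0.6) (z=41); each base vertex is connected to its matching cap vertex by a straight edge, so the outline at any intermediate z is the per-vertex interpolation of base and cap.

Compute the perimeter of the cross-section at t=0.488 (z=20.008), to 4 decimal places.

Cross-section at t=0.488: each vertex is (1-t)·p0[i] + t·p1[i].
  v1: (1-0.488)·(1.64,1.87) + 0.488·(5.58,6.1) = (3.5627,3.9342)
  v2: (1-0.488)·(-0.82,1.83) + 0.488·(-1.3,6.89) = (-1.0542,4.2993)
  v3: (1-0.488)·(-3.43,0.22) + 0.488·(-6.24,1.64) = (-4.8013,0.9130)
  v4: (1-0.488)·(-2.58,-1.2) + 0.488·(-5.09,-1.79) = (-3.8049,-1.4879)
  v5: (1-0.488)·(0.82,-3.05) + 0.488·(2.25,-2.48) = (1.5178,-2.7718)
  v6: (1-0.488)·(3.79,-1.84) + 0.488·(4.89,-0.6) = (4.3268,-1.2349)
Perimeter = Σ |v_{i+1} − v_i|:
  edge 1→2: √(-4.6170² + 0.3650²) = 4.6314 (running 4.6314)
  edge 2→3: √(-3.7470² + -3.3863²) = 5.0505 (running 9.6819)
  edge 3→4: √(0.9964² + -2.4009²) = 2.5994 (running 12.2813)
  edge 4→5: √(5.3227² + -1.2839²) = 5.4754 (running 17.7567)
  edge 5→6: √(2.8090² + 1.5370²) = 3.2020 (running 20.9586)
  edge 6→1: √(-0.7641² + 5.1691²) = 5.2253 (running 26.1839)
Perimeter = 26.1839

Perimeter at t=0.488: 26.1839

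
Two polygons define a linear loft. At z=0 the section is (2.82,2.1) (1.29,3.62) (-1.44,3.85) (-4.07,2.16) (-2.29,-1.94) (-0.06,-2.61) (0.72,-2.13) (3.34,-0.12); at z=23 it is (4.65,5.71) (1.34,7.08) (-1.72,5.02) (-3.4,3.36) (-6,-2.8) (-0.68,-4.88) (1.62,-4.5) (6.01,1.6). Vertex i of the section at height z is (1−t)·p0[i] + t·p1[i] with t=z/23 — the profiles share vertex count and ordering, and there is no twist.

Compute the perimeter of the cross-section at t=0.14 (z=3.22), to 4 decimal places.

Perimeter at t=0.14: 22.9793

Cross-section at t=0.14: each vertex is (1-t)·p0[i] + t·p1[i].
  v1: (1-0.14)·(2.82,2.1) + 0.14·(4.65,5.71) = (3.0762,2.6054)
  v2: (1-0.14)·(1.29,3.62) + 0.14·(1.34,7.08) = (1.2970,4.1044)
  v3: (1-0.14)·(-1.44,3.85) + 0.14·(-1.72,5.02) = (-1.4792,4.0138)
  v4: (1-0.14)·(-4.07,2.16) + 0.14·(-3.4,3.36) = (-3.9762,2.3280)
  v5: (1-0.14)·(-2.29,-1.94) + 0.14·(-6,-2.8) = (-2.8094,-2.0604)
  v6: (1-0.14)·(-0.06,-2.61) + 0.14·(-0.68,-4.88) = (-0.1468,-2.9278)
  v7: (1-0.14)·(0.72,-2.13) + 0.14·(1.62,-4.5) = (0.8460,-2.4618)
  v8: (1-0.14)·(3.34,-0.12) + 0.14·(6.01,1.6) = (3.7138,0.1208)
Perimeter = Σ |v_{i+1} − v_i|:
  edge 1→2: √(-1.7792² + 1.4990²) = 2.3265 (running 2.3265)
  edge 2→3: √(-2.7762² + -0.0906²) = 2.7777 (running 5.1042)
  edge 3→4: √(-2.4970² + -1.6858²) = 3.0128 (running 8.1170)
  edge 4→5: √(1.1668² + -4.3884²) = 4.5409 (running 12.6578)
  edge 5→6: √(2.6626² + -0.8674²) = 2.8003 (running 15.4582)
  edge 6→7: √(0.9928² + 0.4660²) = 1.0967 (running 16.5549)
  edge 7→8: √(2.8678² + 2.5826²) = 3.8593 (running 20.4142)
  edge 8→1: √(-0.6376² + 2.4846²) = 2.5651 (running 22.9793)
Perimeter = 22.9793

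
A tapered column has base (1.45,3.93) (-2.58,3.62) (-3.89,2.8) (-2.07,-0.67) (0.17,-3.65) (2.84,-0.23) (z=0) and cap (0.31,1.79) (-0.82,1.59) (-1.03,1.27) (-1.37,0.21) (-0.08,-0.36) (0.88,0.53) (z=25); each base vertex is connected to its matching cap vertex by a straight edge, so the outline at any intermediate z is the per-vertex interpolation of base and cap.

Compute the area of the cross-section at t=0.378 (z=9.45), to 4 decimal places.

Area at t=0.378: 16.7597

Cross-section at t=0.378: each vertex is (1-t)·p0[i] + t·p1[i].
  v1: (1-0.378)·(1.45,3.93) + 0.378·(0.31,1.79) = (1.0191,3.1211)
  v2: (1-0.378)·(-2.58,3.62) + 0.378·(-0.82,1.59) = (-1.9147,2.8527)
  v3: (1-0.378)·(-3.89,2.8) + 0.378·(-1.03,1.27) = (-2.8089,2.2217)
  v4: (1-0.378)·(-2.07,-0.67) + 0.378·(-1.37,0.21) = (-1.8054,-0.3374)
  v5: (1-0.378)·(0.17,-3.65) + 0.378·(-0.08,-0.36) = (0.0755,-2.4064)
  v6: (1-0.378)·(2.84,-0.23) + 0.378·(0.88,0.53) = (2.0991,0.0573)
Shoelace sum Σ(x_i·y_{i+1} − x_{i+1}·y_i):
  i=1: 1.0191·2.8527 − -1.9147·3.1211 = +8.8831 (running +8.8831)
  i=2: -1.9147·2.2217 − -2.8089·2.8527 = +3.7590 (running +12.6421)
  i=3: -2.8089·-0.3374 − -1.8054·2.2217 = +4.9586 (running +17.6007)
  i=4: -1.8054·-2.4064 − 0.0755·-0.3374 = +4.3699 (running +21.9707)
  i=5: 0.0755·0.0573 − 2.0991·-2.4064 = +5.0556 (running +27.0263)
  i=6: 2.0991·3.1211 − 1.0191·0.0573 = +6.4931 (running +33.5194)
Area = |Σ|/2 = |33.5194|/2 = 16.7597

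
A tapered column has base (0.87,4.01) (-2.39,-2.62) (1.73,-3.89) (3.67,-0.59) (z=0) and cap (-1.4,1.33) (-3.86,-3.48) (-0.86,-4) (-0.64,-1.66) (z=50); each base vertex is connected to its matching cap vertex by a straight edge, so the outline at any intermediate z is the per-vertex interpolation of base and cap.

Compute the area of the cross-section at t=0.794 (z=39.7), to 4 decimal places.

Cross-section at t=0.794: each vertex is (1-t)·p0[i] + t·p1[i].
  v1: (1-0.794)·(0.87,4.01) + 0.794·(-1.4,1.33) = (-0.9324,1.8821)
  v2: (1-0.794)·(-2.39,-2.62) + 0.794·(-3.86,-3.48) = (-3.5572,-3.3028)
  v3: (1-0.794)·(1.73,-3.89) + 0.794·(-0.86,-4) = (-0.3265,-3.9773)
  v4: (1-0.794)·(3.67,-0.59) + 0.794·(-0.64,-1.66) = (0.2479,-1.4396)
Shoelace sum Σ(x_i·y_{i+1} − x_{i+1}·y_i):
  i=1: -0.9324·-3.3028 − -3.5572·1.8821 = +9.7744 (running +9.7744)
  i=2: -3.5572·-3.9773 − -0.3265·-3.3028 = +13.0699 (running +22.8443)
  i=3: -0.3265·-1.4396 − 0.2479·-3.9773 = +1.4558 (running +24.3001)
  i=4: 0.2479·1.8821 − -0.9324·-1.4396 = -0.8757 (running +23.4243)
Area = |Σ|/2 = |23.4243|/2 = 11.7122

Area at t=0.794: 11.7122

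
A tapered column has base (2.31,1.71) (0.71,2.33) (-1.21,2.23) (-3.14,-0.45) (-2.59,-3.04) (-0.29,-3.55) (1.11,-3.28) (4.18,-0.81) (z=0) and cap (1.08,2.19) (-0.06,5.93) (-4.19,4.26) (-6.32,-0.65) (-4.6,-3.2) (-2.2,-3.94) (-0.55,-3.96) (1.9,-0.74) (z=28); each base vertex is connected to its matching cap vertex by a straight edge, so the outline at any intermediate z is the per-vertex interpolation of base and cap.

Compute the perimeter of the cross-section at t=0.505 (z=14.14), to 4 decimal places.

Cross-section at t=0.505: each vertex is (1-t)·p0[i] + t·p1[i].
  v1: (1-0.505)·(2.31,1.71) + 0.505·(1.08,2.19) = (1.6888,1.9524)
  v2: (1-0.505)·(0.71,2.33) + 0.505·(-0.06,5.93) = (0.3211,4.1480)
  v3: (1-0.505)·(-1.21,2.23) + 0.505·(-4.19,4.26) = (-2.7149,3.2551)
  v4: (1-0.505)·(-3.14,-0.45) + 0.505·(-6.32,-0.65) = (-4.7459,-0.5510)
  v5: (1-0.505)·(-2.59,-3.04) + 0.505·(-4.6,-3.2) = (-3.6050,-3.1208)
  v6: (1-0.505)·(-0.29,-3.55) + 0.505·(-2.2,-3.94) = (-1.2546,-3.7470)
  v7: (1-0.505)·(1.11,-3.28) + 0.505·(-0.55,-3.96) = (0.2717,-3.6234)
  v8: (1-0.505)·(4.18,-0.81) + 0.505·(1.9,-0.74) = (3.0286,-0.7747)
Perimeter = Σ |v_{i+1} − v_i|:
  edge 1→2: √(-1.3677² + 2.1956²) = 2.5867 (running 2.5867)
  edge 2→3: √(-3.0360² + -0.8928²) = 3.1646 (running 5.7514)
  edge 3→4: √(-2.0310² + -3.8062²) = 4.3141 (running 10.0655)
  edge 4→5: √(1.1409² + -2.5698²) = 2.8117 (running 12.8772)
  edge 5→6: √(2.3505² + -0.6261²) = 2.4325 (running 15.3096)
  edge 6→7: √(1.5263² + 0.1235²) = 1.5312 (running 16.8409)
  edge 7→8: √(2.7569² + 2.8487²) = 3.9643 (running 20.8052)
  edge 8→1: √(-1.3397² + 2.7271²) = 3.0384 (running 23.8436)
Perimeter = 23.8436

Perimeter at t=0.505: 23.8436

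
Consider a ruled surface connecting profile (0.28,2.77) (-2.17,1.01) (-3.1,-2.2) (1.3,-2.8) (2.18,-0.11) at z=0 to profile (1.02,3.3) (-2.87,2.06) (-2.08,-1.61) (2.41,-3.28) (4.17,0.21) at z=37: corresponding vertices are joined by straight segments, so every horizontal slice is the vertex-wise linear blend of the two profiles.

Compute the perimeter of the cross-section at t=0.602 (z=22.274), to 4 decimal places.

Perimeter at t=0.602: 19.2120

Cross-section at t=0.602: each vertex is (1-t)·p0[i] + t·p1[i].
  v1: (1-0.602)·(0.28,2.77) + 0.602·(1.02,3.3) = (0.7255,3.0891)
  v2: (1-0.602)·(-2.17,1.01) + 0.602·(-2.87,2.06) = (-2.5914,1.6421)
  v3: (1-0.602)·(-3.1,-2.2) + 0.602·(-2.08,-1.61) = (-2.4860,-1.8448)
  v4: (1-0.602)·(1.3,-2.8) + 0.602·(2.41,-3.28) = (1.9682,-3.0890)
  v5: (1-0.602)·(2.18,-0.11) + 0.602·(4.17,0.21) = (3.3780,0.0826)
Perimeter = Σ |v_{i+1} − v_i|:
  edge 1→2: √(-3.3169² + -1.4470²) = 3.6188 (running 3.6188)
  edge 2→3: √(0.1054² + -3.4869²) = 3.4885 (running 7.1073)
  edge 3→4: √(4.4542² + -1.2441²) = 4.6247 (running 11.7319)
  edge 4→5: √(1.4098² + 3.1716²) = 3.4708 (running 15.2027)
  edge 5→1: √(-2.6525² + 3.0064²) = 4.0093 (running 19.2120)
Perimeter = 19.2120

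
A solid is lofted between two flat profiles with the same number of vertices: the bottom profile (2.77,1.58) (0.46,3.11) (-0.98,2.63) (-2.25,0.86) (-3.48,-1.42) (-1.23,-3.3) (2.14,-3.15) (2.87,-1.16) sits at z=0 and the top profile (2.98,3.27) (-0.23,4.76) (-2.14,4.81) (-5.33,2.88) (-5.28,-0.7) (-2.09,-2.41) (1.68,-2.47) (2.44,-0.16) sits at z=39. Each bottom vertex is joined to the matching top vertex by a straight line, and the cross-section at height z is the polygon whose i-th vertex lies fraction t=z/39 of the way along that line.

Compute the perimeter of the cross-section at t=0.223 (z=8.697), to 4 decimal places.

Perimeter at t=0.223: 21.3558

Cross-section at t=0.223: each vertex is (1-t)·p0[i] + t·p1[i].
  v1: (1-0.223)·(2.77,1.58) + 0.223·(2.98,3.27) = (2.8168,1.9569)
  v2: (1-0.223)·(0.46,3.11) + 0.223·(-0.23,4.76) = (0.3061,3.4779)
  v3: (1-0.223)·(-0.98,2.63) + 0.223·(-2.14,4.81) = (-1.2387,3.1161)
  v4: (1-0.223)·(-2.25,0.86) + 0.223·(-5.33,2.88) = (-2.9368,1.3105)
  v5: (1-0.223)·(-3.48,-1.42) + 0.223·(-5.28,-0.7) = (-3.8814,-1.2594)
  v6: (1-0.223)·(-1.23,-3.3) + 0.223·(-2.09,-2.41) = (-1.4218,-3.1015)
  v7: (1-0.223)·(2.14,-3.15) + 0.223·(1.68,-2.47) = (2.0374,-2.9984)
  v8: (1-0.223)·(2.87,-1.16) + 0.223·(2.44,-0.16) = (2.7741,-0.9370)
Perimeter = Σ |v_{i+1} − v_i|:
  edge 1→2: √(-2.5107² + 1.5211²) = 2.9355 (running 2.9355)
  edge 2→3: √(-1.5448² + -0.3618²) = 1.5866 (running 4.5221)
  edge 3→4: √(-1.6982² + -1.8057²) = 2.4788 (running 7.0009)
  edge 4→5: √(-0.9446² + -2.5699²) = 2.7380 (running 9.7389)
  edge 5→6: √(2.4596² + -1.8421²) = 3.0730 (running 12.8118)
  edge 6→7: √(3.4592² + 0.1032²) = 3.4607 (running 16.2726)
  edge 7→8: √(0.7367² + 2.0614²) = 2.1890 (running 18.4616)
  edge 8→1: √(0.0427² + 2.8939²) = 2.8942 (running 21.3558)
Perimeter = 21.3558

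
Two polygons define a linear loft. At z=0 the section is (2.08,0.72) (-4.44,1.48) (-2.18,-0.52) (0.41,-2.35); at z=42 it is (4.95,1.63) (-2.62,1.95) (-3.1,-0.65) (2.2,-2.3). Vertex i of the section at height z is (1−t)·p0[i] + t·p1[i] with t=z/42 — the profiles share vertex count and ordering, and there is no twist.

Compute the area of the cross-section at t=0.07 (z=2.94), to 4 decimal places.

Cross-section at t=0.07: each vertex is (1-t)·p0[i] + t·p1[i].
  v1: (1-0.07)·(2.08,0.72) + 0.07·(4.95,1.63) = (2.2809,0.7837)
  v2: (1-0.07)·(-4.44,1.48) + 0.07·(-2.62,1.95) = (-4.3126,1.5129)
  v3: (1-0.07)·(-2.18,-0.52) + 0.07·(-3.1,-0.65) = (-2.2444,-0.5291)
  v4: (1-0.07)·(0.41,-2.35) + 0.07·(2.2,-2.3) = (0.5353,-2.3465)
Shoelace sum Σ(x_i·y_{i+1} − x_{i+1}·y_i):
  i=1: 2.2809·1.5129 − -4.3126·0.7837 = +6.8306 (running +6.8306)
  i=2: -4.3126·-0.5291 − -2.2444·1.5129 = +5.6773 (running +12.5079)
  i=3: -2.2444·-2.3465 − 0.5353·-0.5291 = +5.5497 (running +18.0576)
  i=4: 0.5353·0.7837 − 2.2809·-2.3465 = +5.7716 (running +23.8293)
Area = |Σ|/2 = |23.8293|/2 = 11.9146

Area at t=0.07: 11.9146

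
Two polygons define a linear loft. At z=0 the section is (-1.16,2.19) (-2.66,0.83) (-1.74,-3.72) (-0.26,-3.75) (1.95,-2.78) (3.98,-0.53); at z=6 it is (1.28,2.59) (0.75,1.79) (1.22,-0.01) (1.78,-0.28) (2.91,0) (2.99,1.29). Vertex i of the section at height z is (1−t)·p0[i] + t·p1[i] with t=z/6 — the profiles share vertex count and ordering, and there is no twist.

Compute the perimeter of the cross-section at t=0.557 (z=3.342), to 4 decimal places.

Perimeter at t=0.557: 12.9253

Cross-section at t=0.557: each vertex is (1-t)·p0[i] + t·p1[i].
  v1: (1-0.557)·(-1.16,2.19) + 0.557·(1.28,2.59) = (0.1991,2.4128)
  v2: (1-0.557)·(-2.66,0.83) + 0.557·(0.75,1.79) = (-0.7606,1.3647)
  v3: (1-0.557)·(-1.74,-3.72) + 0.557·(1.22,-0.01) = (-0.0913,-1.6535)
  v4: (1-0.557)·(-0.26,-3.75) + 0.557·(1.78,-0.28) = (0.8763,-1.8172)
  v5: (1-0.557)·(1.95,-2.78) + 0.557·(2.91,0) = (2.4847,-1.2315)
  v6: (1-0.557)·(3.98,-0.53) + 0.557·(2.99,1.29) = (3.4286,0.4837)
Perimeter = Σ |v_{i+1} − v_i|:
  edge 1→2: √(-0.9597² + -1.0481²) = 1.4211 (running 1.4211)
  edge 2→3: √(0.6694² + -3.0183²) = 3.0916 (running 4.5127)
  edge 3→4: √(0.9676² + -0.1637²) = 0.9813 (running 5.4940)
  edge 4→5: √(1.6084² + 0.5857²) = 1.7118 (running 7.2057)
  edge 5→6: √(0.9438² + 1.7153²) = 1.9578 (running 9.1635)
  edge 6→1: √(-3.2295² + 1.9291²) = 3.7618 (running 12.9253)
Perimeter = 12.9253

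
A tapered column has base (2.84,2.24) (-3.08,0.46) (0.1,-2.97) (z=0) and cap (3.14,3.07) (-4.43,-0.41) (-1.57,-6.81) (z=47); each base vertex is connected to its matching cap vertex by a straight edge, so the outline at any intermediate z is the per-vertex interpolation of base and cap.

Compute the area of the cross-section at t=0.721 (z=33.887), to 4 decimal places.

Cross-section at t=0.721: each vertex is (1-t)·p0[i] + t·p1[i].
  v1: (1-0.721)·(2.84,2.24) + 0.721·(3.14,3.07) = (3.0563,2.8384)
  v2: (1-0.721)·(-3.08,0.46) + 0.721·(-4.43,-0.41) = (-4.0534,-0.1673)
  v3: (1-0.721)·(0.1,-2.97) + 0.721·(-1.57,-6.81) = (-1.1041,-5.7386)
Shoelace sum Σ(x_i·y_{i+1} − x_{i+1}·y_i):
  i=1: 3.0563·-0.1673 − -4.0534·2.8384 = +10.9939 (running +10.9939)
  i=2: -4.0534·-5.7386 − -1.1041·-0.1673 = +23.0760 (running +34.0700)
  i=3: -1.1041·2.8384 − 3.0563·-5.7386 = +14.4052 (running +48.4751)
Area = |Σ|/2 = |48.4751|/2 = 24.2376

Area at t=0.721: 24.2376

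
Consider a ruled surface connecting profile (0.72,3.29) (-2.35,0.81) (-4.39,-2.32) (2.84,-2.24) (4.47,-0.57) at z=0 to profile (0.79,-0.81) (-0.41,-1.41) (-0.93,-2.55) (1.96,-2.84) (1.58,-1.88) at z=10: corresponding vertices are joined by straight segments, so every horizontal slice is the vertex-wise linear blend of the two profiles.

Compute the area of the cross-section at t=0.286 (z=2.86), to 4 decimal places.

Area at t=0.286: 18.9699

Cross-section at t=0.286: each vertex is (1-t)·p0[i] + t·p1[i].
  v1: (1-0.286)·(0.72,3.29) + 0.286·(0.79,-0.81) = (0.7400,2.1174)
  v2: (1-0.286)·(-2.35,0.81) + 0.286·(-0.41,-1.41) = (-1.7952,0.1751)
  v3: (1-0.286)·(-4.39,-2.32) + 0.286·(-0.93,-2.55) = (-3.4004,-2.3858)
  v4: (1-0.286)·(2.84,-2.24) + 0.286·(1.96,-2.84) = (2.5883,-2.4116)
  v5: (1-0.286)·(4.47,-0.57) + 0.286·(1.58,-1.88) = (3.6435,-0.9447)
Shoelace sum Σ(x_i·y_{i+1} − x_{i+1}·y_i):
  i=1: 0.7400·0.1751 − -1.7952·2.1174 = +3.9306 (running +3.9306)
  i=2: -1.7952·-2.3858 − -3.4004·0.1751 = +4.8782 (running +8.8088)
  i=3: -3.4004·-2.4116 − 2.5883·-2.3858 = +14.3757 (running +23.1845)
  i=4: 2.5883·-0.9447 − 3.6435·-2.4116 = +6.3415 (running +29.5260)
  i=5: 3.6435·2.1174 − 0.7400·-0.9447 = +8.4137 (running +37.9397)
Area = |Σ|/2 = |37.9397|/2 = 18.9699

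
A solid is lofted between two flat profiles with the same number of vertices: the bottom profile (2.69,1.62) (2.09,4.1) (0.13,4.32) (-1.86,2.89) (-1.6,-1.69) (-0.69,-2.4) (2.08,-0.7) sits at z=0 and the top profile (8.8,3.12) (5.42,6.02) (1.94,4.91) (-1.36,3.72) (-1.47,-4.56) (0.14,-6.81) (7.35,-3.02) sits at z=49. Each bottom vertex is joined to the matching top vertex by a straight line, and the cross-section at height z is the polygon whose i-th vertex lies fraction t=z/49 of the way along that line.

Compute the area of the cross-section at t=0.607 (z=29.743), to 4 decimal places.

Area at t=0.607: 59.5663

Cross-section at t=0.607: each vertex is (1-t)·p0[i] + t·p1[i].
  v1: (1-0.607)·(2.69,1.62) + 0.607·(8.8,3.12) = (6.3988,2.5305)
  v2: (1-0.607)·(2.09,4.1) + 0.607·(5.42,6.02) = (4.1113,5.2654)
  v3: (1-0.607)·(0.13,4.32) + 0.607·(1.94,4.91) = (1.2287,4.6781)
  v4: (1-0.607)·(-1.86,2.89) + 0.607·(-1.36,3.72) = (-1.5565,3.3938)
  v5: (1-0.607)·(-1.6,-1.69) + 0.607·(-1.47,-4.56) = (-1.5211,-3.4321)
  v6: (1-0.607)·(-0.69,-2.4) + 0.607·(0.14,-6.81) = (-0.1862,-5.0769)
  v7: (1-0.607)·(2.08,-0.7) + 0.607·(7.35,-3.02) = (5.2789,-2.1082)
Shoelace sum Σ(x_i·y_{i+1} − x_{i+1}·y_i):
  i=1: 6.3988·5.2654 − 4.1113·2.5305 = +23.2887 (running +23.2887)
  i=2: 4.1113·4.6781 − 1.2287·5.2654 = +12.7638 (running +36.0524)
  i=3: 1.2287·3.3938 − -1.5565·4.6781 = +11.4514 (running +47.5038)
  i=4: -1.5565·-3.4321 − -1.5211·3.3938 = +10.5043 (running +58.0081)
  i=5: -1.5211·-5.0769 − -0.1862·-3.4321 = +7.0834 (running +65.0915)
  i=6: -0.1862·-2.1082 − 5.2789·-5.0769 = +27.1928 (running +92.2843)
  i=7: 5.2789·2.5305 − 6.3988·-2.1082 = +26.8484 (running +119.1326)
Area = |Σ|/2 = |119.1326|/2 = 59.5663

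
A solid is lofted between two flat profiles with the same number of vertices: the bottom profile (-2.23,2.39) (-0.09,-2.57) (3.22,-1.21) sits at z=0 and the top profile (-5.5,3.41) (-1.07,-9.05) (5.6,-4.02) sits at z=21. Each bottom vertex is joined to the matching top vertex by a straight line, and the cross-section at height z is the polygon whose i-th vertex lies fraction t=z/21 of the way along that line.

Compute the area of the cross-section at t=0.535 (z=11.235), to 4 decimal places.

Cross-section at t=0.535: each vertex is (1-t)·p0[i] + t·p1[i].
  v1: (1-0.535)·(-2.23,2.39) + 0.535·(-5.5,3.41) = (-3.9794,2.9357)
  v2: (1-0.535)·(-0.09,-2.57) + 0.535·(-1.07,-9.05) = (-0.6143,-6.0368)
  v3: (1-0.535)·(3.22,-1.21) + 0.535·(5.6,-4.02) = (4.4933,-2.7134)
Shoelace sum Σ(x_i·y_{i+1} − x_{i+1}·y_i):
  i=1: -3.9794·-6.0368 − -0.6143·2.9357 = +25.8265 (running +25.8265)
  i=2: -0.6143·-2.7134 − 4.4933·-6.0368 = +28.7920 (running +54.6185)
  i=3: 4.4933·2.9357 − -3.9794·-2.7134 = +2.3933 (running +57.0118)
Area = |Σ|/2 = |57.0118|/2 = 28.5059

Area at t=0.535: 28.5059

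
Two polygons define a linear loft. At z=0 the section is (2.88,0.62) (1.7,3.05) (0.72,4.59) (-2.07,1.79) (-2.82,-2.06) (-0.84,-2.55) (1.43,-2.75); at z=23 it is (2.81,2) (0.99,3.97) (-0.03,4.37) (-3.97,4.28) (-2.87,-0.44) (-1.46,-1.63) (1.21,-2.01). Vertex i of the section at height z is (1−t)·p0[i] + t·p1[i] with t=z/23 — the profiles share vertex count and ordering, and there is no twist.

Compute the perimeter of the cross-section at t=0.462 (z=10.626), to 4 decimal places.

Cross-section at t=0.462: each vertex is (1-t)·p0[i] + t·p1[i].
  v1: (1-0.462)·(2.88,0.62) + 0.462·(2.81,2) = (2.8477,1.2576)
  v2: (1-0.462)·(1.7,3.05) + 0.462·(0.99,3.97) = (1.3720,3.4750)
  v3: (1-0.462)·(0.72,4.59) + 0.462·(-0.03,4.37) = (0.3735,4.4884)
  v4: (1-0.462)·(-2.07,1.79) + 0.462·(-3.97,4.28) = (-2.9478,2.9404)
  v5: (1-0.462)·(-2.82,-2.06) + 0.462·(-2.87,-0.44) = (-2.8431,-1.3116)
  v6: (1-0.462)·(-0.84,-2.55) + 0.462·(-1.46,-1.63) = (-1.1264,-2.1250)
  v7: (1-0.462)·(1.43,-2.75) + 0.462·(1.21,-2.01) = (1.3284,-2.4081)
Perimeter = Σ |v_{i+1} − v_i|:
  edge 1→2: √(-1.4757² + 2.2175²) = 2.6636 (running 2.6636)
  edge 2→3: √(-0.9985² + 1.0133²) = 1.4226 (running 4.0862)
  edge 3→4: √(-3.3213² + -1.5480²) = 3.6643 (running 7.7505)
  edge 4→5: √(0.1047² + -4.2519²) = 4.2532 (running 12.0038)
  edge 5→6: √(1.7167² + -0.8134²) = 1.8996 (running 13.9034)
  edge 6→7: √(2.4548² + -0.2832²) = 2.4711 (running 16.3745)
  edge 7→1: √(1.5193² + 3.6657²) = 3.9681 (running 20.3425)
Perimeter = 20.3425

Perimeter at t=0.462: 20.3425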